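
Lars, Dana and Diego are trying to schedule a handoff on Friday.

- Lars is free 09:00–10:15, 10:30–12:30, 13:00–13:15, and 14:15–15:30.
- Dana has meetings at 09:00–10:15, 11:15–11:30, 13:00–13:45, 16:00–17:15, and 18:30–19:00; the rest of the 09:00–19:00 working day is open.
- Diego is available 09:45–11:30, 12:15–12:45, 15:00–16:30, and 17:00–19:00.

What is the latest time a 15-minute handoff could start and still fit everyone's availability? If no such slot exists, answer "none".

Dana free within 09:00–19:00: 10:15–11:15, 11:30–13:00, 13:45–16:00, 17:15–18:30.
Lars ∩ Dana: 10:30–11:15, 11:30–12:30, 14:15–15:30.
Lars ∩ Dana ∩ Diego: 10:30–11:15, 12:15–12:30, 15:00–15:30.
Windows ≥ 15 min: 10:30–11:15, 12:15–12:30, 15:00–15:30.
Latest start in the last window 15:00–15:30 is 15:30 − 15 min = 15:15.

15:15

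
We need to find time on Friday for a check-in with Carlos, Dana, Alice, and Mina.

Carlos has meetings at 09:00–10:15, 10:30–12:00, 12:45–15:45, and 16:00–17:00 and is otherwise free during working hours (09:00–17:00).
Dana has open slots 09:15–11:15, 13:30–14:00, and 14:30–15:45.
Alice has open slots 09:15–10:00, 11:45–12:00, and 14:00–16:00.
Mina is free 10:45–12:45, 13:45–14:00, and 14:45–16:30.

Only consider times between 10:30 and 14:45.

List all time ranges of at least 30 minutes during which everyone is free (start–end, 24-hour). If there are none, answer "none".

Carlos free within 09:00–17:00: 10:15–10:30, 12:00–12:45, 15:45–16:00.
Carlos ∩ Dana: 10:15–10:30.
Carlos ∩ Dana ∩ Alice: (none).
Carlos ∩ Dana ∩ Alice ∩ Mina: (none).
Restricted to 10:30–14:45: (none).
Windows ≥ 30 min: (none).

none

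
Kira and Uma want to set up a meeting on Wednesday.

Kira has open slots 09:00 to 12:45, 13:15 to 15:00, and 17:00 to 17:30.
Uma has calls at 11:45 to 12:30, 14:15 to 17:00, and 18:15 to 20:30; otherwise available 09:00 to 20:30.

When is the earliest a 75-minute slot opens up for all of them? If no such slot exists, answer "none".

09:00

Uma free within 09:00–20:30: 09:00–11:45, 12:30–14:15, 17:00–18:15.
Kira ∩ Uma: 09:00–11:45, 12:30–12:45, 13:15–14:15, 17:00–17:30.
Windows ≥ 75 min: 09:00–11:45.
Earliest such window starts at 09:00.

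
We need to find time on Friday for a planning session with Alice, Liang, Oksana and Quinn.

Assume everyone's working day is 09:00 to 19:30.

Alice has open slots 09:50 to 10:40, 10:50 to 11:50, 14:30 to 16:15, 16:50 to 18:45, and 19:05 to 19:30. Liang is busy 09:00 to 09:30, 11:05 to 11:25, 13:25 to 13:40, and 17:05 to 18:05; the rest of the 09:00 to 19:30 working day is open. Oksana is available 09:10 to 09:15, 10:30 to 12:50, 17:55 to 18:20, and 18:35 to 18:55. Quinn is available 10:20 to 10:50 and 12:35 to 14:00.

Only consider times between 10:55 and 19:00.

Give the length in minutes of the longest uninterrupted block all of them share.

0 minutes

Liang free within 09:00–19:30: 09:30–11:05, 11:25–13:25, 13:40–17:05, 18:05–19:30.
Alice ∩ Liang: 09:50–10:40, 10:50–11:05, 11:25–11:50, 14:30–16:15, 16:50–17:05, 18:05–18:45, 19:05–19:30.
Alice ∩ Liang ∩ Oksana: 10:30–10:40, 10:50–11:05, 11:25–11:50, 18:05–18:20, 18:35–18:45.
Alice ∩ Liang ∩ Oksana ∩ Quinn: 10:30–10:40.
Restricted to 10:55–19:00: (none).
No common window.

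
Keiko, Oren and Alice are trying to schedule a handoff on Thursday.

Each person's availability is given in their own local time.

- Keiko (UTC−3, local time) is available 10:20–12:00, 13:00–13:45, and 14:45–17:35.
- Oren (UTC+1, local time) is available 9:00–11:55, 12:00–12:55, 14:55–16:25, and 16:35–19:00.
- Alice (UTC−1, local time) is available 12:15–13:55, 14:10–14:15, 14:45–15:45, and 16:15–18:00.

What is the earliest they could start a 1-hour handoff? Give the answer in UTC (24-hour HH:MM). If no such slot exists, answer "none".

13:55

Keiko → UTC: 13:20–15:00, 16:00–16:45, 17:45–20:35.
Oren → UTC: 08:00–10:55, 11:00–11:55, 13:55–15:25, 15:35–18:00.
Alice → UTC: 13:15–14:55, 15:10–15:15, 15:45–16:45, 17:15–19:00.
Keiko ∩ Oren: 13:55–15:00, 16:00–16:45, 17:45–18:00.
Keiko ∩ Oren ∩ Alice: 13:55–14:55, 16:00–16:45, 17:45–18:00.
Windows ≥ 60 min: 13:55–14:55.
Earliest such window starts at 13:55.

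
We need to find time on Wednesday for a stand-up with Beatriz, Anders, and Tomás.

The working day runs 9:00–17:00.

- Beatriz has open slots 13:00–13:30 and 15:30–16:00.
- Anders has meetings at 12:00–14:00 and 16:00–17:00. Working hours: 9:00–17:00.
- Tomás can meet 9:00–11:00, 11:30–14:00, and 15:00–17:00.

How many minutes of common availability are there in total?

Anders free within 09:00–17:00: 09:00–12:00, 14:00–16:00.
Beatriz ∩ Anders: 15:30–16:00.
Beatriz ∩ Anders ∩ Tomás: 15:30–16:00.
Total common minutes: 30.

30 minutes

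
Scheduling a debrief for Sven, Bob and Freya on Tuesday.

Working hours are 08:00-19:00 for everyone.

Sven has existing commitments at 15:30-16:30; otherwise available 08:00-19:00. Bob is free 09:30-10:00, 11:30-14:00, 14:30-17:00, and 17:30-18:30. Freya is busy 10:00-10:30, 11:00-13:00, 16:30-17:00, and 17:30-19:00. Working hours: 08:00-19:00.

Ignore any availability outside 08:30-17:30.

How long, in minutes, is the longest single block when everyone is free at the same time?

60 minutes

Sven free within 08:00–19:00: 08:00–15:30, 16:30–19:00.
Freya free within 08:00–19:00: 08:00–10:00, 10:30–11:00, 13:00–16:30, 17:00–17:30.
Sven ∩ Bob: 09:30–10:00, 11:30–14:00, 14:30–15:30, 16:30–17:00, 17:30–18:30.
Sven ∩ Bob ∩ Freya: 09:30–10:00, 13:00–14:00, 14:30–15:30.
Restricted to 08:30–17:30: 09:30–10:00, 13:00–14:00, 14:30–15:30.
Common window lengths: 30, 60, 60 min; longest is 60.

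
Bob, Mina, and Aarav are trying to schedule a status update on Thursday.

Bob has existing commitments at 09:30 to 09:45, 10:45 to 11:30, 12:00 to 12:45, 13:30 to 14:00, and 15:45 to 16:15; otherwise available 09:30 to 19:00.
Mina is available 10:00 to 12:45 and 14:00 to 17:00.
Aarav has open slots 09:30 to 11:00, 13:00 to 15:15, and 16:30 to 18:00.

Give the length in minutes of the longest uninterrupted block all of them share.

75 minutes

Bob free within 09:30–19:00: 09:45–10:45, 11:30–12:00, 12:45–13:30, 14:00–15:45, 16:15–19:00.
Bob ∩ Mina: 10:00–10:45, 11:30–12:00, 14:00–15:45, 16:15–17:00.
Bob ∩ Mina ∩ Aarav: 10:00–10:45, 14:00–15:15, 16:30–17:00.
Common window lengths: 45, 75, 30 min; longest is 75.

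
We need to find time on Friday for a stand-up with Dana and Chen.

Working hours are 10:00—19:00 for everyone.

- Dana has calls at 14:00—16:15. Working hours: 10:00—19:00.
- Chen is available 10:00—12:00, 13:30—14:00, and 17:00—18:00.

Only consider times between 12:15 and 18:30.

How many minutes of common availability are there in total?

Dana free within 10:00–19:00: 10:00–14:00, 16:15–19:00.
Dana ∩ Chen: 10:00–12:00, 13:30–14:00, 17:00–18:00.
Restricted to 12:15–18:30: 13:30–14:00, 17:00–18:00.
Total common minutes: 30 + 60 = 90.

90 minutes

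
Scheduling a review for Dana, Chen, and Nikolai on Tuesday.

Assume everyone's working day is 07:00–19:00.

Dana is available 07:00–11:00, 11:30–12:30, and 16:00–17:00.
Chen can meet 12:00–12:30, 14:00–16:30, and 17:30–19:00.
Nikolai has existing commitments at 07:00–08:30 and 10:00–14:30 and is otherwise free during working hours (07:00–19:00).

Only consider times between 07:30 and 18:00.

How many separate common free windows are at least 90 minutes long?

Nikolai free within 07:00–19:00: 08:30–10:00, 14:30–19:00.
Dana ∩ Chen: 12:00–12:30, 16:00–16:30.
Dana ∩ Chen ∩ Nikolai: 16:00–16:30.
Restricted to 07:30–18:00: 16:00–16:30.
Windows ≥ 90 min: (none).
That's 0 windows.

0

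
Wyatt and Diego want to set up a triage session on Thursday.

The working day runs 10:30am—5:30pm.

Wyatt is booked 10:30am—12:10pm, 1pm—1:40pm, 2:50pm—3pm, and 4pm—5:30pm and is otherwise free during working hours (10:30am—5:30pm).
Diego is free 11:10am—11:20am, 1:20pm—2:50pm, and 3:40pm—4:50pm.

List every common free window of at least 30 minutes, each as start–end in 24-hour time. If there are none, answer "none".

13:40–14:50

Wyatt free within 10:30–17:30: 12:10–13:00, 13:40–14:50, 15:00–16:00.
Wyatt ∩ Diego: 13:40–14:50, 15:40–16:00.
Windows ≥ 30 min: 13:40–14:50.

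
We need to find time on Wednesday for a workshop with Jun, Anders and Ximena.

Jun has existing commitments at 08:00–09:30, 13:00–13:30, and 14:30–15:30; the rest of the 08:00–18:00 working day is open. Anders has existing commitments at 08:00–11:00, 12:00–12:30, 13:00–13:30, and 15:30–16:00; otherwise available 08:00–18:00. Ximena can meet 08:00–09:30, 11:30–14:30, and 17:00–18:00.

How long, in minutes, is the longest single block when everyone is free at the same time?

60 minutes

Jun free within 08:00–18:00: 09:30–13:00, 13:30–14:30, 15:30–18:00.
Anders free within 08:00–18:00: 11:00–12:00, 12:30–13:00, 13:30–15:30, 16:00–18:00.
Jun ∩ Anders: 11:00–12:00, 12:30–13:00, 13:30–14:30, 16:00–18:00.
Jun ∩ Anders ∩ Ximena: 11:30–12:00, 12:30–13:00, 13:30–14:30, 17:00–18:00.
Common window lengths: 30, 30, 60, 60 min; longest is 60.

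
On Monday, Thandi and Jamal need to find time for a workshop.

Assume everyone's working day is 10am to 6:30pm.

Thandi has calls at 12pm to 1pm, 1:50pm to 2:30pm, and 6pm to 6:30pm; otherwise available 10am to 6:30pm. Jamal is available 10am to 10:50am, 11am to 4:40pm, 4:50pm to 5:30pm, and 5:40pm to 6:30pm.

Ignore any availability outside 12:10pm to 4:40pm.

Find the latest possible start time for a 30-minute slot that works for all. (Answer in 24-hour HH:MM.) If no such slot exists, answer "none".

Thandi free within 10:00–18:30: 10:00–12:00, 13:00–13:50, 14:30–18:00.
Thandi ∩ Jamal: 10:00–10:50, 11:00–12:00, 13:00–13:50, 14:30–16:40, 16:50–17:30, 17:40–18:00.
Restricted to 12:10–16:40: 13:00–13:50, 14:30–16:40.
Windows ≥ 30 min: 13:00–13:50, 14:30–16:40.
Latest start in the last window 14:30–16:40 is 16:40 − 30 min = 16:10.

16:10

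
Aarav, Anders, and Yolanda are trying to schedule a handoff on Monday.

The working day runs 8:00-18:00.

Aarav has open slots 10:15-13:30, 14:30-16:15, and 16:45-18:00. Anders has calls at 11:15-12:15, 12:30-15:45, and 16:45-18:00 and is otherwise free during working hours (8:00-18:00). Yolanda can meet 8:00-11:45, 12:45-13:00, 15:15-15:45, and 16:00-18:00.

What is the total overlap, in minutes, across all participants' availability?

Anders free within 08:00–18:00: 08:00–11:15, 12:15–12:30, 15:45–16:45.
Aarav ∩ Anders: 10:15–11:15, 12:15–12:30, 15:45–16:15.
Aarav ∩ Anders ∩ Yolanda: 10:15–11:15, 16:00–16:15.
Total common minutes: 60 + 15 = 75.

75 minutes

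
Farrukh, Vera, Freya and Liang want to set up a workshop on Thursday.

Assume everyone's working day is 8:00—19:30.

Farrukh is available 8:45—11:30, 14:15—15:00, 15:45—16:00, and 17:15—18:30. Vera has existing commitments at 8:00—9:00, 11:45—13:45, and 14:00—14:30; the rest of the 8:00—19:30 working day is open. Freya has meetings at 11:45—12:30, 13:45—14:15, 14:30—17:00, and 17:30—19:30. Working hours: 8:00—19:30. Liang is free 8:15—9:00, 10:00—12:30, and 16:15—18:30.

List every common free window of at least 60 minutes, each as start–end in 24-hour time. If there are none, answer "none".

Vera free within 08:00–19:30: 09:00–11:45, 13:45–14:00, 14:30–19:30.
Freya free within 08:00–19:30: 08:00–11:45, 12:30–13:45, 14:15–14:30, 17:00–17:30.
Farrukh ∩ Vera: 09:00–11:30, 14:30–15:00, 15:45–16:00, 17:15–18:30.
Farrukh ∩ Vera ∩ Freya: 09:00–11:30, 17:15–17:30.
Farrukh ∩ Vera ∩ Freya ∩ Liang: 10:00–11:30, 17:15–17:30.
Windows ≥ 60 min: 10:00–11:30.

10:00–11:30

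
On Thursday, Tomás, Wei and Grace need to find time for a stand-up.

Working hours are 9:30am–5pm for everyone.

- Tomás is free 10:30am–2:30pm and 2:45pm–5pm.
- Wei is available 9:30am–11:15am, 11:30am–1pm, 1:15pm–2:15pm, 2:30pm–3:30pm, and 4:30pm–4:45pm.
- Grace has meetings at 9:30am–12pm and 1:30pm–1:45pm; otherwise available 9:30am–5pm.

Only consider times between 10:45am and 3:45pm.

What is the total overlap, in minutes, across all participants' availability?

150 minutes

Grace free within 09:30–17:00: 12:00–13:30, 13:45–17:00.
Tomás ∩ Wei: 10:30–11:15, 11:30–13:00, 13:15–14:15, 14:45–15:30, 16:30–16:45.
Tomás ∩ Wei ∩ Grace: 12:00–13:00, 13:15–13:30, 13:45–14:15, 14:45–15:30, 16:30–16:45.
Restricted to 10:45–15:45: 12:00–13:00, 13:15–13:30, 13:45–14:15, 14:45–15:30.
Total common minutes: 60 + 15 + 30 + 45 = 150.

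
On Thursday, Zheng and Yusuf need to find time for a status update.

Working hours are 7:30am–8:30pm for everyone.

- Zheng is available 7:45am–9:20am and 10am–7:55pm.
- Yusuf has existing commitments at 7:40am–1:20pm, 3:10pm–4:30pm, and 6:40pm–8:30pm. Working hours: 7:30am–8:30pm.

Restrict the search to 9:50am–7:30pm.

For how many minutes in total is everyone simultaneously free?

240 minutes

Yusuf free within 07:30–20:30: 07:30–07:40, 13:20–15:10, 16:30–18:40.
Zheng ∩ Yusuf: 13:20–15:10, 16:30–18:40.
Restricted to 09:50–19:30: 13:20–15:10, 16:30–18:40.
Total common minutes: 110 + 130 = 240.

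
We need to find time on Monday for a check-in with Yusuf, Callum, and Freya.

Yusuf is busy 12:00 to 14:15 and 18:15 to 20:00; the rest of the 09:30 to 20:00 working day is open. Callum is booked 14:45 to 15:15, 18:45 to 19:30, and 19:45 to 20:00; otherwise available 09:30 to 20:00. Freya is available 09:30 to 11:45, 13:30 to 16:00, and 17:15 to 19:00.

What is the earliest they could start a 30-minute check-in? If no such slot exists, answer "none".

09:30

Yusuf free within 09:30–20:00: 09:30–12:00, 14:15–18:15.
Callum free within 09:30–20:00: 09:30–14:45, 15:15–18:45, 19:30–19:45.
Yusuf ∩ Callum: 09:30–12:00, 14:15–14:45, 15:15–18:15.
Yusuf ∩ Callum ∩ Freya: 09:30–11:45, 14:15–14:45, 15:15–16:00, 17:15–18:15.
Windows ≥ 30 min: 09:30–11:45, 14:15–14:45, 15:15–16:00, 17:15–18:15.
Earliest such window starts at 09:30.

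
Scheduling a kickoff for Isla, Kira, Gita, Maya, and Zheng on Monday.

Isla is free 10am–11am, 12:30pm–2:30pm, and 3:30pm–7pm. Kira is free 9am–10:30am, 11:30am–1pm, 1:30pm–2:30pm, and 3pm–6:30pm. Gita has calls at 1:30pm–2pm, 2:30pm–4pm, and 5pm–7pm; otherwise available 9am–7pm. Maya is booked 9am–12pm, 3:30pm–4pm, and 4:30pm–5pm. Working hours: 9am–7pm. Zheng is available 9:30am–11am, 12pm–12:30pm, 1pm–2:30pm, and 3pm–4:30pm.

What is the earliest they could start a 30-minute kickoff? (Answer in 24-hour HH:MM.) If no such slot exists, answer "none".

Gita free within 09:00–19:00: 09:00–13:30, 14:00–14:30, 16:00–17:00.
Maya free within 09:00–19:00: 12:00–15:30, 16:00–16:30, 17:00–19:00.
Isla ∩ Kira: 10:00–10:30, 12:30–13:00, 13:30–14:30, 15:30–18:30.
Isla ∩ Kira ∩ Gita: 10:00–10:30, 12:30–13:00, 14:00–14:30, 16:00–17:00.
Isla ∩ Kira ∩ Gita ∩ Maya: 12:30–13:00, 14:00–14:30, 16:00–16:30.
Isla ∩ Kira ∩ Gita ∩ Maya ∩ Zheng: 14:00–14:30, 16:00–16:30.
Windows ≥ 30 min: 14:00–14:30, 16:00–16:30.
Earliest such window starts at 14:00.

14:00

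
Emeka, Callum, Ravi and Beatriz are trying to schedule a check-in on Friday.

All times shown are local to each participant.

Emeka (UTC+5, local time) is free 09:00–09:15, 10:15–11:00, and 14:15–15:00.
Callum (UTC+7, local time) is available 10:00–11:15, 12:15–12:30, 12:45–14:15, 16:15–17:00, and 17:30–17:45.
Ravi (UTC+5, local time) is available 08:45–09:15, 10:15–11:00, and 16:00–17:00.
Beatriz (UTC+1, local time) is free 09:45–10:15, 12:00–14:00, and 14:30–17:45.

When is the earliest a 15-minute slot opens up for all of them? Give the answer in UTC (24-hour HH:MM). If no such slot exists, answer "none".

none

Emeka → UTC: 04:00–04:15, 05:15–06:00, 09:15–10:00.
Callum → UTC: 03:00–04:15, 05:15–05:30, 05:45–07:15, 09:15–10:00, 10:30–10:45.
Ravi → UTC: 03:45–04:15, 05:15–06:00, 11:00–12:00.
Beatriz → UTC: 08:45–09:15, 11:00–13:00, 13:30–16:45.
Emeka ∩ Callum: 04:00–04:15, 05:15–05:30, 05:45–06:00, 09:15–10:00.
Emeka ∩ Callum ∩ Ravi: 04:00–04:15, 05:15–05:30, 05:45–06:00.
Emeka ∩ Callum ∩ Ravi ∩ Beatriz: (none).
Windows ≥ 15 min: (none).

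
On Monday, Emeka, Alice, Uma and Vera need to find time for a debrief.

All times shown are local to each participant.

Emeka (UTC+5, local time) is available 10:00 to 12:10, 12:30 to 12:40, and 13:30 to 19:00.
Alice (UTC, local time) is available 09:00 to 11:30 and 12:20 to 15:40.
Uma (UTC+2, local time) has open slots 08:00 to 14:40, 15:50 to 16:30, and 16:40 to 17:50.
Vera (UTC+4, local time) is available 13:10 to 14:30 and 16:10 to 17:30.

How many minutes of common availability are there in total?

Emeka → UTC: 05:00–07:10, 07:30–07:40, 08:30–14:00.
Alice → UTC: 09:00–11:30, 12:20–15:40.
Uma → UTC: 06:00–12:40, 13:50–14:30, 14:40–15:50.
Vera → UTC: 09:10–10:30, 12:10–13:30.
Emeka ∩ Alice: 09:00–11:30, 12:20–14:00.
Emeka ∩ Alice ∩ Uma: 09:00–11:30, 12:20–12:40, 13:50–14:00.
Emeka ∩ Alice ∩ Uma ∩ Vera: 09:10–10:30, 12:20–12:40.
Total common minutes: 80 + 20 = 100.

100 minutes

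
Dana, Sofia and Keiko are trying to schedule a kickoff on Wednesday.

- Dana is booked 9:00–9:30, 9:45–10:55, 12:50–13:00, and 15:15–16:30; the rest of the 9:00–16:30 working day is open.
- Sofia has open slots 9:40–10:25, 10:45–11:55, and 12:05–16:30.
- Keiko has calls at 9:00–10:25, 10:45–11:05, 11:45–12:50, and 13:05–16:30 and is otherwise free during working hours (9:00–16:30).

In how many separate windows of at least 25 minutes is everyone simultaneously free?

1

Dana free within 09:00–16:30: 09:30–09:45, 10:55–12:50, 13:00–15:15.
Keiko free within 09:00–16:30: 10:25–10:45, 11:05–11:45, 12:50–13:05.
Dana ∩ Sofia: 09:40–09:45, 10:55–11:55, 12:05–12:50, 13:00–15:15.
Dana ∩ Sofia ∩ Keiko: 11:05–11:45, 13:00–13:05.
Windows ≥ 25 min: 11:05–11:45.
That's 1 window.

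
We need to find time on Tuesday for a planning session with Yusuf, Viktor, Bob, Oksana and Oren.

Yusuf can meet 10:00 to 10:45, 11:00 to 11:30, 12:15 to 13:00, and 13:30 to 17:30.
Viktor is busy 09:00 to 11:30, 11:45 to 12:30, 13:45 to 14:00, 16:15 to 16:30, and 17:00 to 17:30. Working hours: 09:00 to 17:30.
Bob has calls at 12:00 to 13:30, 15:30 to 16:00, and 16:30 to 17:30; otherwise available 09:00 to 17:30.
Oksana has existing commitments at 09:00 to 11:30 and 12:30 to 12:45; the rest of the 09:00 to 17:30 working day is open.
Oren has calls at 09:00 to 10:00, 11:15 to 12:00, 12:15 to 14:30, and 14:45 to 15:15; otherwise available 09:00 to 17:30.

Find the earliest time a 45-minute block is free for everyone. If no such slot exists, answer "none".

Viktor free within 09:00–17:30: 11:30–11:45, 12:30–13:45, 14:00–16:15, 16:30–17:00.
Bob free within 09:00–17:30: 09:00–12:00, 13:30–15:30, 16:00–16:30.
Oksana free within 09:00–17:30: 11:30–12:30, 12:45–17:30.
Oren free within 09:00–17:30: 10:00–11:15, 12:00–12:15, 14:30–14:45, 15:15–17:30.
Yusuf ∩ Viktor: 12:30–13:00, 13:30–13:45, 14:00–16:15, 16:30–17:00.
Yusuf ∩ Viktor ∩ Bob: 13:30–13:45, 14:00–15:30, 16:00–16:15.
Yusuf ∩ Viktor ∩ Bob ∩ Oksana: 13:30–13:45, 14:00–15:30, 16:00–16:15.
Yusuf ∩ Viktor ∩ Bob ∩ Oksana ∩ Oren: 14:30–14:45, 15:15–15:30, 16:00–16:15.
Windows ≥ 45 min: (none).

none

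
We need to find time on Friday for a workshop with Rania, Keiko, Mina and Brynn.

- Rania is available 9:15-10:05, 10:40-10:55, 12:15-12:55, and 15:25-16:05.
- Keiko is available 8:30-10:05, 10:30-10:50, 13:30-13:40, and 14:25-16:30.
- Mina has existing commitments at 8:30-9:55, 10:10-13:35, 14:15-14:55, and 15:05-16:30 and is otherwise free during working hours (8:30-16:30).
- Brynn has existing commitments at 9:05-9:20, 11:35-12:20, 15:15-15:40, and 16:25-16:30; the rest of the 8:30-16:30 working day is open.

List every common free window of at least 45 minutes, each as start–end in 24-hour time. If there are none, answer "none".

none

Mina free within 08:30–16:30: 09:55–10:10, 13:35–14:15, 14:55–15:05.
Brynn free within 08:30–16:30: 08:30–09:05, 09:20–11:35, 12:20–15:15, 15:40–16:25.
Rania ∩ Keiko: 09:15–10:05, 10:40–10:50, 15:25–16:05.
Rania ∩ Keiko ∩ Mina: 09:55–10:05.
Rania ∩ Keiko ∩ Mina ∩ Brynn: 09:55–10:05.
Windows ≥ 45 min: (none).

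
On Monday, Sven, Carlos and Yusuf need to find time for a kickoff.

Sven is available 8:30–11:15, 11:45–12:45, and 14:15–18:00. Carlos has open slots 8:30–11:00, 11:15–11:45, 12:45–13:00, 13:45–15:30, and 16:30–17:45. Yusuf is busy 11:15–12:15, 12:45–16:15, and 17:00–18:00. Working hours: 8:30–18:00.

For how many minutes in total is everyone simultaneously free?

Yusuf free within 08:30–18:00: 08:30–11:15, 12:15–12:45, 16:15–17:00.
Sven ∩ Carlos: 08:30–11:00, 14:15–15:30, 16:30–17:45.
Sven ∩ Carlos ∩ Yusuf: 08:30–11:00, 16:30–17:00.
Total common minutes: 150 + 30 = 180.

180 minutes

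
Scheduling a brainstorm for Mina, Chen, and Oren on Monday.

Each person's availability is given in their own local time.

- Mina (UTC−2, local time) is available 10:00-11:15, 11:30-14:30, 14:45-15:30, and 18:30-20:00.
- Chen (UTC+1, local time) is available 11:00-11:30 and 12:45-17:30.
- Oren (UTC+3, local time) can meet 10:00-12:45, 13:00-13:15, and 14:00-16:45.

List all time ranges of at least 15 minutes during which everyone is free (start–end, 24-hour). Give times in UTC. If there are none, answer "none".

Mina → UTC: 12:00–13:15, 13:30–16:30, 16:45–17:30, 20:30–22:00.
Chen → UTC: 10:00–10:30, 11:45–16:30.
Oren → UTC: 07:00–09:45, 10:00–10:15, 11:00–13:45.
Mina ∩ Chen: 12:00–13:15, 13:30–16:30.
Mina ∩ Chen ∩ Oren: 12:00–13:15, 13:30–13:45.
Windows ≥ 15 min: 12:00–13:15, 13:30–13:45.

12:00–13:15, 13:30–13:45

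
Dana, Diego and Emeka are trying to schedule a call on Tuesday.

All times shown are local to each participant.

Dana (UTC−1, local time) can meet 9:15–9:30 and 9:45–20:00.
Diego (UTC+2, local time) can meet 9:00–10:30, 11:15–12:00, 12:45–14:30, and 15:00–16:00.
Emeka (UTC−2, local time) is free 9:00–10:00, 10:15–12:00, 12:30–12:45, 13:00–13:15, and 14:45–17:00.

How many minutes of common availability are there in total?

Dana → UTC: 10:15–10:30, 10:45–21:00.
Diego → UTC: 07:00–08:30, 09:15–10:00, 10:45–12:30, 13:00–14:00.
Emeka → UTC: 11:00–12:00, 12:15–14:00, 14:30–14:45, 15:00–15:15, 16:45–19:00.
Dana ∩ Diego: 10:45–12:30, 13:00–14:00.
Dana ∩ Diego ∩ Emeka: 11:00–12:00, 12:15–12:30, 13:00–14:00.
Total common minutes: 60 + 15 + 60 = 135.

135 minutes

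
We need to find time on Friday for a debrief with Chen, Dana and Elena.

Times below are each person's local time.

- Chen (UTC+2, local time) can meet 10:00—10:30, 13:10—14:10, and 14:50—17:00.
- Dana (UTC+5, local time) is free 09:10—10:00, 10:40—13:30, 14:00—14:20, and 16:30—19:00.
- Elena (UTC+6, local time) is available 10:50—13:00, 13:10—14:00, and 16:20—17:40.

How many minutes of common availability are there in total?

10 minutes

Chen → UTC: 08:00–08:30, 11:10–12:10, 12:50–15:00.
Dana → UTC: 04:10–05:00, 05:40–08:30, 09:00–09:20, 11:30–14:00.
Elena → UTC: 04:50–07:00, 07:10–08:00, 10:20–11:40.
Chen ∩ Dana: 08:00–08:30, 11:30–12:10, 12:50–14:00.
Chen ∩ Dana ∩ Elena: 11:30–11:40.
Total common minutes: 10.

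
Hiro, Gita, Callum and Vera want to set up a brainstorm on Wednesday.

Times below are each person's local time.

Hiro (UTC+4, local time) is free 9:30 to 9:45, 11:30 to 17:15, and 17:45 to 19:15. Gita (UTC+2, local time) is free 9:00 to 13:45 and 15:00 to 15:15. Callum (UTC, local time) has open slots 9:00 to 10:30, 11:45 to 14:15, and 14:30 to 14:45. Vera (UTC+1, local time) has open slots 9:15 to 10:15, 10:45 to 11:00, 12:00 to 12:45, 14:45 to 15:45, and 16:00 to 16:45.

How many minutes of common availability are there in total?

30 minutes

Hiro → UTC: 05:30–05:45, 07:30–13:15, 13:45–15:15.
Gita → UTC: 07:00–11:45, 13:00–13:15.
Callum → UTC: 09:00–10:30, 11:45–14:15, 14:30–14:45.
Vera → UTC: 08:15–09:15, 09:45–10:00, 11:00–11:45, 13:45–14:45, 15:00–15:45.
Hiro ∩ Gita: 07:30–11:45, 13:00–13:15.
Hiro ∩ Gita ∩ Callum: 09:00–10:30, 13:00–13:15.
Hiro ∩ Gita ∩ Callum ∩ Vera: 09:00–09:15, 09:45–10:00.
Total common minutes: 15 + 15 = 30.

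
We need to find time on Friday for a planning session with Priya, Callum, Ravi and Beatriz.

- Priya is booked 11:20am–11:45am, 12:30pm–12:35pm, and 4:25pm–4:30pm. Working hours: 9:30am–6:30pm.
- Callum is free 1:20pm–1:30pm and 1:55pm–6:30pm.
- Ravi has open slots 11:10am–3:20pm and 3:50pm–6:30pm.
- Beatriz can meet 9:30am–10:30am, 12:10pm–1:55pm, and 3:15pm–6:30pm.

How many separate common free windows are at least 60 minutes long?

1

Priya free within 09:30–18:30: 09:30–11:20, 11:45–12:30, 12:35–16:25, 16:30–18:30.
Priya ∩ Callum: 13:20–13:30, 13:55–16:25, 16:30–18:30.
Priya ∩ Callum ∩ Ravi: 13:20–13:30, 13:55–15:20, 15:50–16:25, 16:30–18:30.
Priya ∩ Callum ∩ Ravi ∩ Beatriz: 13:20–13:30, 15:15–15:20, 15:50–16:25, 16:30–18:30.
Windows ≥ 60 min: 16:30–18:30.
That's 1 window.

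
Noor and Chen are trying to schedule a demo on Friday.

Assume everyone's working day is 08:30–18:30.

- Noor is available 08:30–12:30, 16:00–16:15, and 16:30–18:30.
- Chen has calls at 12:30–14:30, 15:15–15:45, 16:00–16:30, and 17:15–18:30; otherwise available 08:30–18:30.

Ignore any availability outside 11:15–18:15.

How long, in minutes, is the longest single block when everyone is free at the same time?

Chen free within 08:30–18:30: 08:30–12:30, 14:30–15:15, 15:45–16:00, 16:30–17:15.
Noor ∩ Chen: 08:30–12:30, 16:30–17:15.
Restricted to 11:15–18:15: 11:15–12:30, 16:30–17:15.
Common window lengths: 75, 45 min; longest is 75.

75 minutes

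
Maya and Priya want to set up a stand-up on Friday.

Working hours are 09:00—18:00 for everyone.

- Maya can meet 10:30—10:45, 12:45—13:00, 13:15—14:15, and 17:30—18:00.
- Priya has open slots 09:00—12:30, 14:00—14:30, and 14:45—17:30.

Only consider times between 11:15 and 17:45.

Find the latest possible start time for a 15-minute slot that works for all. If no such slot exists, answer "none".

Maya ∩ Priya: 10:30–10:45, 14:00–14:15.
Restricted to 11:15–17:45: 14:00–14:15.
Windows ≥ 15 min: 14:00–14:15.
Latest start in the last window 14:00–14:15 is 14:15 − 15 min = 14:00.

14:00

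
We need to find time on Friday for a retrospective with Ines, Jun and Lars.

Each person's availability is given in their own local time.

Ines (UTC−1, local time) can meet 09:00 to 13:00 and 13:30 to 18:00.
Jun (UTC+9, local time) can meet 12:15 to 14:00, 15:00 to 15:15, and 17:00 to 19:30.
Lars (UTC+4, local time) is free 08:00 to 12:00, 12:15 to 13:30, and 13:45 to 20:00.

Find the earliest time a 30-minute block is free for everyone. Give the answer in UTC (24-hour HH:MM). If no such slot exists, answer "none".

10:00

Ines → UTC: 10:00–14:00, 14:30–19:00.
Jun → UTC: 03:15–05:00, 06:00–06:15, 08:00–10:30.
Lars → UTC: 04:00–08:00, 08:15–09:30, 09:45–16:00.
Ines ∩ Jun: 10:00–10:30.
Ines ∩ Jun ∩ Lars: 10:00–10:30.
Windows ≥ 30 min: 10:00–10:30.
Earliest such window starts at 10:00.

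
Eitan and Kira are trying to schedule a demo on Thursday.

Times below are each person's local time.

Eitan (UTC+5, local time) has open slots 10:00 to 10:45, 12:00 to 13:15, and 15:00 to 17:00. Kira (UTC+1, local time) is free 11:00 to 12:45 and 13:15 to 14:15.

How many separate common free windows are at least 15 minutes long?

Eitan → UTC: 05:00–05:45, 07:00–08:15, 10:00–12:00.
Kira → UTC: 10:00–11:45, 12:15–13:15.
Eitan ∩ Kira: 10:00–11:45.
Windows ≥ 15 min: 10:00–11:45.
That's 1 window.

1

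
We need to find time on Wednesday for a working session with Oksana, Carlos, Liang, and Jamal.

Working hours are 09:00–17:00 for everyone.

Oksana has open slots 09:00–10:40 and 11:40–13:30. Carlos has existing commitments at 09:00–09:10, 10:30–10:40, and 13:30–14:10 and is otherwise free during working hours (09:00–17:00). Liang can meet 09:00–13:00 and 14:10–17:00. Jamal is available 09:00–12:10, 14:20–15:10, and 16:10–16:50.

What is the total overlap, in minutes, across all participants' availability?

Carlos free within 09:00–17:00: 09:10–10:30, 10:40–13:30, 14:10–17:00.
Oksana ∩ Carlos: 09:10–10:30, 11:40–13:30.
Oksana ∩ Carlos ∩ Liang: 09:10–10:30, 11:40–13:00.
Oksana ∩ Carlos ∩ Liang ∩ Jamal: 09:10–10:30, 11:40–12:10.
Total common minutes: 80 + 30 = 110.

110 minutes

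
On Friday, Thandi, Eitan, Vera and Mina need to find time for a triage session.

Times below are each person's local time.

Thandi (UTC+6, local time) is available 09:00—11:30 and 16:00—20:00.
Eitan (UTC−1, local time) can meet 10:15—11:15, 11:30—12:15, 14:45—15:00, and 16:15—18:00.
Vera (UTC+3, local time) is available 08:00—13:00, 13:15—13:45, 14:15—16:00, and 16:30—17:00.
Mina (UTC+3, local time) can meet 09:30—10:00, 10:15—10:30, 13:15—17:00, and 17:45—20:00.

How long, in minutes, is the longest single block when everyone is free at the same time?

Thandi → UTC: 03:00–05:30, 10:00–14:00.
Eitan → UTC: 11:15–12:15, 12:30–13:15, 15:45–16:00, 17:15–19:00.
Vera → UTC: 05:00–10:00, 10:15–10:45, 11:15–13:00, 13:30–14:00.
Mina → UTC: 06:30–07:00, 07:15–07:30, 10:15–14:00, 14:45–17:00.
Thandi ∩ Eitan: 11:15–12:15, 12:30–13:15.
Thandi ∩ Eitan ∩ Vera: 11:15–12:15, 12:30–13:00.
Thandi ∩ Eitan ∩ Vera ∩ Mina: 11:15–12:15, 12:30–13:00.
Common window lengths: 60, 30 min; longest is 60.

60 minutes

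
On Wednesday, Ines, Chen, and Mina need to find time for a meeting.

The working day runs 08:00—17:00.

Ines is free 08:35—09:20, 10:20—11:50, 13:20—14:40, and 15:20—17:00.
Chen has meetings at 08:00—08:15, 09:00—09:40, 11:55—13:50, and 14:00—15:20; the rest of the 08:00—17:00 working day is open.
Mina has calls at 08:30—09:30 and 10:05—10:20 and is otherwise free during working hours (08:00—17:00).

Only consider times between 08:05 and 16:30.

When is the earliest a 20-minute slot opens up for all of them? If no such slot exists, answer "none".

Chen free within 08:00–17:00: 08:15–09:00, 09:40–11:55, 13:50–14:00, 15:20–17:00.
Mina free within 08:00–17:00: 08:00–08:30, 09:30–10:05, 10:20–17:00.
Ines ∩ Chen: 08:35–09:00, 10:20–11:50, 13:50–14:00, 15:20–17:00.
Ines ∩ Chen ∩ Mina: 10:20–11:50, 13:50–14:00, 15:20–17:00.
Restricted to 08:05–16:30: 10:20–11:50, 13:50–14:00, 15:20–16:30.
Windows ≥ 20 min: 10:20–11:50, 15:20–16:30.
Earliest such window starts at 10:20.

10:20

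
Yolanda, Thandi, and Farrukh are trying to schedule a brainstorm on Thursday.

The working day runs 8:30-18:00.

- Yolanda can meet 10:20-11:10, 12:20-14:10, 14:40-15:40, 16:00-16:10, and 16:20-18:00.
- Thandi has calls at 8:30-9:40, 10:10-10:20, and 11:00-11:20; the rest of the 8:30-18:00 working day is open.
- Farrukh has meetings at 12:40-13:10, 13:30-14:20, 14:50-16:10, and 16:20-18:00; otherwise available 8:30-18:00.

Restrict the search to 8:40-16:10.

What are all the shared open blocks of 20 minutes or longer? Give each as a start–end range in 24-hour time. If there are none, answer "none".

10:20–11:00, 12:20–12:40, 13:10–13:30

Thandi free within 08:30–18:00: 09:40–10:10, 10:20–11:00, 11:20–18:00.
Farrukh free within 08:30–18:00: 08:30–12:40, 13:10–13:30, 14:20–14:50, 16:10–16:20.
Yolanda ∩ Thandi: 10:20–11:00, 12:20–14:10, 14:40–15:40, 16:00–16:10, 16:20–18:00.
Yolanda ∩ Thandi ∩ Farrukh: 10:20–11:00, 12:20–12:40, 13:10–13:30, 14:40–14:50.
Restricted to 08:40–16:10: 10:20–11:00, 12:20–12:40, 13:10–13:30, 14:40–14:50.
Windows ≥ 20 min: 10:20–11:00, 12:20–12:40, 13:10–13:30.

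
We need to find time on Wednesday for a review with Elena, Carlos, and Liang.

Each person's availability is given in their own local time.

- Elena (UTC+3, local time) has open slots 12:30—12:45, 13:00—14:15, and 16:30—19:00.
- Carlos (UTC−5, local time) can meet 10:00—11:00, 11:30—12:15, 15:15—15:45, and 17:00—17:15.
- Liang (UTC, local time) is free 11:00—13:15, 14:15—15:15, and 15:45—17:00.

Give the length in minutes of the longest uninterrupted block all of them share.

Elena → UTC: 09:30–09:45, 10:00–11:15, 13:30–16:00.
Carlos → UTC: 15:00–16:00, 16:30–17:15, 20:15–20:45, 22:00–22:15.
Liang → UTC: 11:00–13:15, 14:15–15:15, 15:45–17:00.
Elena ∩ Carlos: 15:00–16:00.
Elena ∩ Carlos ∩ Liang: 15:00–15:15, 15:45–16:00.
Common window lengths: 15, 15 min; longest is 15.

15 minutes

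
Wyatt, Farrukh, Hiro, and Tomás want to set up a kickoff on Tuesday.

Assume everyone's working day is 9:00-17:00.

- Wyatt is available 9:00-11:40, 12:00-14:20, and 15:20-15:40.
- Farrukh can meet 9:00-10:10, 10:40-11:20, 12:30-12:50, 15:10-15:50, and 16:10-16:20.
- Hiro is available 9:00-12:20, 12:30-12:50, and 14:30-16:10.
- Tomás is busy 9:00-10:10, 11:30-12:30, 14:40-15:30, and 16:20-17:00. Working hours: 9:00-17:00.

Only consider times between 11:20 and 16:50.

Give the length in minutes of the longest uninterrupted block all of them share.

20 minutes

Tomás free within 09:00–17:00: 10:10–11:30, 12:30–14:40, 15:30–16:20.
Wyatt ∩ Farrukh: 09:00–10:10, 10:40–11:20, 12:30–12:50, 15:20–15:40.
Wyatt ∩ Farrukh ∩ Hiro: 09:00–10:10, 10:40–11:20, 12:30–12:50, 15:20–15:40.
Wyatt ∩ Farrukh ∩ Hiro ∩ Tomás: 10:40–11:20, 12:30–12:50, 15:30–15:40.
Restricted to 11:20–16:50: 12:30–12:50, 15:30–15:40.
Common window lengths: 20, 10 min; longest is 20.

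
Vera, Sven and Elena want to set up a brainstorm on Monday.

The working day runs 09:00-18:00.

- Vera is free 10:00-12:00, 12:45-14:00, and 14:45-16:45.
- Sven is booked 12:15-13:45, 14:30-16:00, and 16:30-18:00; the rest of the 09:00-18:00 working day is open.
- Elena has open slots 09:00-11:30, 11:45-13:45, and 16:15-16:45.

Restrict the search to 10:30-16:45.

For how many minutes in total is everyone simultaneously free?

90 minutes

Sven free within 09:00–18:00: 09:00–12:15, 13:45–14:30, 16:00–16:30.
Vera ∩ Sven: 10:00–12:00, 13:45–14:00, 16:00–16:30.
Vera ∩ Sven ∩ Elena: 10:00–11:30, 11:45–12:00, 16:15–16:30.
Restricted to 10:30–16:45: 10:30–11:30, 11:45–12:00, 16:15–16:30.
Total common minutes: 60 + 15 + 15 = 90.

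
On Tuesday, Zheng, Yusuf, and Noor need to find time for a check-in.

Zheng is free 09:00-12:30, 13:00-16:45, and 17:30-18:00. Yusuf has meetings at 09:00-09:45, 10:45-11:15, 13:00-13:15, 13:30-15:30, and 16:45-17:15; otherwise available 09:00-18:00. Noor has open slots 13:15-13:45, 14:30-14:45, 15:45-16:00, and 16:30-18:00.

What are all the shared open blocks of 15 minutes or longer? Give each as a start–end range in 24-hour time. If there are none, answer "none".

13:15–13:30, 15:45–16:00, 16:30–16:45, 17:30–18:00

Yusuf free within 09:00–18:00: 09:45–10:45, 11:15–13:00, 13:15–13:30, 15:30–16:45, 17:15–18:00.
Zheng ∩ Yusuf: 09:45–10:45, 11:15–12:30, 13:15–13:30, 15:30–16:45, 17:30–18:00.
Zheng ∩ Yusuf ∩ Noor: 13:15–13:30, 15:45–16:00, 16:30–16:45, 17:30–18:00.
Windows ≥ 15 min: 13:15–13:30, 15:45–16:00, 16:30–16:45, 17:30–18:00.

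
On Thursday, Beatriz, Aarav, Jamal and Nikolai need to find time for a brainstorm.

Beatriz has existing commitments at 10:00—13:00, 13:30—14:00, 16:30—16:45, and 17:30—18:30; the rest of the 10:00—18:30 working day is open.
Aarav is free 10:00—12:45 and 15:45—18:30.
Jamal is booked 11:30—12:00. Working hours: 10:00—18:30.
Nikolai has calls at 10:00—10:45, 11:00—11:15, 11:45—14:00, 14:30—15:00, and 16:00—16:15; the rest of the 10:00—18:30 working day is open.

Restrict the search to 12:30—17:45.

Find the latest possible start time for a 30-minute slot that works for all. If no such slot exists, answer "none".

Beatriz free within 10:00–18:30: 13:00–13:30, 14:00–16:30, 16:45–17:30.
Jamal free within 10:00–18:30: 10:00–11:30, 12:00–18:30.
Nikolai free within 10:00–18:30: 10:45–11:00, 11:15–11:45, 14:00–14:30, 15:00–16:00, 16:15–18:30.
Beatriz ∩ Aarav: 15:45–16:30, 16:45–17:30.
Beatriz ∩ Aarav ∩ Jamal: 15:45–16:30, 16:45–17:30.
Beatriz ∩ Aarav ∩ Jamal ∩ Nikolai: 15:45–16:00, 16:15–16:30, 16:45–17:30.
Restricted to 12:30–17:45: 15:45–16:00, 16:15–16:30, 16:45–17:30.
Windows ≥ 30 min: 16:45–17:30.
Latest start in the last window 16:45–17:30 is 17:30 − 30 min = 17:00.

17:00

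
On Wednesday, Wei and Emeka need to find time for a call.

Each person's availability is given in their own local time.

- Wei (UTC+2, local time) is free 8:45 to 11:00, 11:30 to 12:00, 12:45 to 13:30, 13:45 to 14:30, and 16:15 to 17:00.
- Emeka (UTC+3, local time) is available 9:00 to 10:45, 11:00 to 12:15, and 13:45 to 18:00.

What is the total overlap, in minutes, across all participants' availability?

255 minutes

Wei → UTC: 06:45–09:00, 09:30–10:00, 10:45–11:30, 11:45–12:30, 14:15–15:00.
Emeka → UTC: 06:00–07:45, 08:00–09:15, 10:45–15:00.
Wei ∩ Emeka: 06:45–07:45, 08:00–09:00, 10:45–11:30, 11:45–12:30, 14:15–15:00.
Total common minutes: 60 + 60 + 45 + 45 + 45 = 255.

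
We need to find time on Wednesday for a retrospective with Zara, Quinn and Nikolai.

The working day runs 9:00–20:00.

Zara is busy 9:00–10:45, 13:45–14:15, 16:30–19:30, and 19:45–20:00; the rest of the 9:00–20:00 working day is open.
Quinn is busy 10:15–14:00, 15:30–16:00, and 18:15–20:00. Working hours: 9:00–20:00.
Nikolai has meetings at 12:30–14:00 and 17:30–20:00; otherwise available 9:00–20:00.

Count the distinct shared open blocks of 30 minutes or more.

Zara free within 09:00–20:00: 10:45–13:45, 14:15–16:30, 19:30–19:45.
Quinn free within 09:00–20:00: 09:00–10:15, 14:00–15:30, 16:00–18:15.
Nikolai free within 09:00–20:00: 09:00–12:30, 14:00–17:30.
Zara ∩ Quinn: 14:15–15:30, 16:00–16:30.
Zara ∩ Quinn ∩ Nikolai: 14:15–15:30, 16:00–16:30.
Windows ≥ 30 min: 14:15–15:30, 16:00–16:30.
That's 2 windows.

2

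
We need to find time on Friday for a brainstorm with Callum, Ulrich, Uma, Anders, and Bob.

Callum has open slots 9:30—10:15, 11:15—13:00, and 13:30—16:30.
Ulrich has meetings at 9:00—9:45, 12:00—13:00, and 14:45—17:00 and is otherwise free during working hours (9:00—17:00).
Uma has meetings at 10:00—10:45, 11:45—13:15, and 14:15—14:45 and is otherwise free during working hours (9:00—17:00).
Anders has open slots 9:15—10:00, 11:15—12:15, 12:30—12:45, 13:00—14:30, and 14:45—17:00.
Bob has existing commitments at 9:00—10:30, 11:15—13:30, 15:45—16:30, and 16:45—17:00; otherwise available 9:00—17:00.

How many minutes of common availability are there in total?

45 minutes

Ulrich free within 09:00–17:00: 09:45–12:00, 13:00–14:45.
Uma free within 09:00–17:00: 09:00–10:00, 10:45–11:45, 13:15–14:15, 14:45–17:00.
Bob free within 09:00–17:00: 10:30–11:15, 13:30–15:45, 16:30–16:45.
Callum ∩ Ulrich: 09:45–10:15, 11:15–12:00, 13:30–14:45.
Callum ∩ Ulrich ∩ Uma: 09:45–10:00, 11:15–11:45, 13:30–14:15.
Callum ∩ Ulrich ∩ Uma ∩ Anders: 09:45–10:00, 11:15–11:45, 13:30–14:15.
Callum ∩ Ulrich ∩ Uma ∩ Anders ∩ Bob: 13:30–14:15.
Total common minutes: 45.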